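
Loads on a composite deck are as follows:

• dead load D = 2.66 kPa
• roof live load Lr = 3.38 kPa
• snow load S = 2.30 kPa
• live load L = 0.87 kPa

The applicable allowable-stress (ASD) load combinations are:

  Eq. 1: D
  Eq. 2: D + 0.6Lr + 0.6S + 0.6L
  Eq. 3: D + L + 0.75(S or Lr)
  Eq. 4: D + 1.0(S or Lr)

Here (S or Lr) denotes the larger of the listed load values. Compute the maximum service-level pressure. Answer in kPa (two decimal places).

6.59 kPa

(S or Lr) → Lr = 3.38 kPa.
Eq. 1: 1.0(2.66) = 2.66
Eq. 2: 1.0(2.66) + 0.6(3.38) + 0.6(2.30) + 0.6(0.87) = 2.66 + 2.03 + 1.38 + 0.52 = 6.59
Eq. 3: 1.0(2.66) + 1.0(0.87) + 0.75(3.38) = 2.66 + 0.87 + 2.54 = 6.07
Eq. 4: 1.0(2.66) + 1.0(3.38) = 2.66 + 3.38 = 6.04
Combination 2 governs: p = 6.59 kPa.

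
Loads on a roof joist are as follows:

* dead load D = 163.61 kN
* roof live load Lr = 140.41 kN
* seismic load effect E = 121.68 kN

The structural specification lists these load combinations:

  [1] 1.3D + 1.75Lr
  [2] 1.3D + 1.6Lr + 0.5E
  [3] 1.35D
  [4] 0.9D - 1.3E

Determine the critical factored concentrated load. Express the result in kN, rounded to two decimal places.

498.19 kN

[1] 1.3(163.61) + 1.75(140.41) = 212.69 + 245.72 = 458.41
[2] 1.3(163.61) + 1.6(140.41) + 0.5(121.68) = 212.69 + 224.66 + 60.84 = 498.19
[3] 1.35(163.61) = 220.87
[4] 0.9(163.61) - 1.3(121.68) = -10.94
Combination 2 governs: P_u = 498.19 kN.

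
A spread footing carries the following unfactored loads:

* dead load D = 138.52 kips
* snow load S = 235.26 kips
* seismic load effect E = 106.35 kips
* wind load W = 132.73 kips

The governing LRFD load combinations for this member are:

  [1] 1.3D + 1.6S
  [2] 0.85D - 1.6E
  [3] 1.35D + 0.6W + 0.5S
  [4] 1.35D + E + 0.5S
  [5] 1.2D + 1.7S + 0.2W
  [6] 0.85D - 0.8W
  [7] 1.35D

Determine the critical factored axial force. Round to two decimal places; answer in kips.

[1] 1.3(138.52) + 1.6(235.26) = 556.49
[2] 0.85(138.52) - 1.6(106.35) = 117.74 - 170.16 = -52.42
[3] 1.35(138.52) + 0.6(132.73) + 0.5(235.26) = 187.00 + 79.64 + 117.63 = 384.27
[4] 1.35(138.52) + 1.0(106.35) + 0.5(235.26) = 187.00 + 106.35 + 117.63 = 410.98
[5] 1.2(138.52) + 1.7(235.26) + 0.2(132.73) = 166.22 + 399.94 + 26.55 = 592.71
[6] 0.85(138.52) - 0.8(132.73) = 117.74 - 106.18 = 11.56
[7] 1.35(138.52) = 187.00
Combination 5 governs: P_u = 592.71 kips.

592.71 kips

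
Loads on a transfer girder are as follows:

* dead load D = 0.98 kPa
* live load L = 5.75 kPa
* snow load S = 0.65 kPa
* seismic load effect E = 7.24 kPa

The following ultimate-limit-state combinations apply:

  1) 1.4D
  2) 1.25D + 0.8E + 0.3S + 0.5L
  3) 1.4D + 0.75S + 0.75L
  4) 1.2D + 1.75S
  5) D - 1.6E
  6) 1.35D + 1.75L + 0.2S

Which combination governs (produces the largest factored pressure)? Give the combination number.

1) 1.4(0.98) = 1.37
2) 1.25(0.98) + 0.8(7.24) + 0.3(0.65) + 0.5(5.75) = 10.09
3) 1.4(0.98) + 0.75(0.65) + 0.75(5.75) = 6.17
4) 1.2(0.98) + 1.75(0.65) = 2.31
5) 1.0(0.98) - 1.6(7.24) = -10.60
6) 1.35(0.98) + 1.75(5.75) + 0.2(0.65) = 11.52
The largest value is 11.52 kPa from combination 6.

Combination 6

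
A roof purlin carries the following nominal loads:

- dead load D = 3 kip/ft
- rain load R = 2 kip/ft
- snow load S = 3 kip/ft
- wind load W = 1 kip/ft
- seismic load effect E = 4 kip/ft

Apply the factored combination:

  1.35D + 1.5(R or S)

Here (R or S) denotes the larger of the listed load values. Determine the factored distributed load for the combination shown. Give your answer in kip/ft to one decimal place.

8.6 kip/ft

(R or S) → S = 3 kip/ft.
1.35(3) + 1.5(3) = 8.6
w_u = 8.6 kip/ft.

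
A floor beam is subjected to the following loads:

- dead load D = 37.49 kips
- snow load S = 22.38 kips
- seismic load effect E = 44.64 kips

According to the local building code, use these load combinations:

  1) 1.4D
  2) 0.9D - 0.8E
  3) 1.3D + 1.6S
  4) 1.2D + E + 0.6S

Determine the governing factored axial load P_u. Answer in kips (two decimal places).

103.06 kips

1) 1.4(37.49) = 52.49
2) 0.9(37.49) - 0.8(44.64) = 33.74 - 35.71 = -1.97
3) 1.3(37.49) + 1.6(22.38) = 48.74 + 35.81 = 84.55
4) 1.2(37.49) + 1.0(44.64) + 0.6(22.38) = 44.99 + 44.64 + 13.43 = 103.06
The controlling combination is 4, giving 103.06 kips.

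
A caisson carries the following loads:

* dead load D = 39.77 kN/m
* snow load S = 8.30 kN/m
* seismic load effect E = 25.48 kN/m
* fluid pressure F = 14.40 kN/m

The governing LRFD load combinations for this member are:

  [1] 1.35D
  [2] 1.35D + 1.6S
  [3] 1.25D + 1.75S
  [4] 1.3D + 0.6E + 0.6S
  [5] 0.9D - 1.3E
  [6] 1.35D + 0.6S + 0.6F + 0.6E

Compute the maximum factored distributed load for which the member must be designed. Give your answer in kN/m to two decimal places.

[1] 1.35(39.77) = 53.69
[2] 1.35(39.77) + 1.6(8.30) = 53.69 + 13.28 = 66.97
[3] 1.25(39.77) + 1.75(8.30) = 49.71 + 14.53 = 64.24
[4] 1.3(39.77) + 0.6(25.48) + 0.6(8.30) = 51.70 + 15.29 + 4.98 = 71.97
[5] 0.9(39.77) - 1.3(25.48) = 35.79 - 33.12 = 2.67
[6] 1.35(39.77) + 0.6(8.30) + 0.6(14.40) + 0.6(25.48) = 53.69 + 4.98 + 8.64 + 15.29 = 82.60
Maximum is from combination 6.

82.60 kN/m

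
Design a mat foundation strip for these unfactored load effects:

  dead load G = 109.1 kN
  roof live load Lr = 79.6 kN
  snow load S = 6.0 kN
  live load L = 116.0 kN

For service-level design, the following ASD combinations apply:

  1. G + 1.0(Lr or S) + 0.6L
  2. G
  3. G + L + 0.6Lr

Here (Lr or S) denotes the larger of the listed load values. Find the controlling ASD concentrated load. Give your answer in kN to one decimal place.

272.9 kN

(Lr or S) → Lr = 79.6 kN.
1. 1.0(109.1) + 1.0(79.6) + 0.6(116.0) = 109.1 + 79.6 + 69.6 = 258.3
2. 1.0(109.1) = 109.1
3. 1.0(109.1) + 1.0(116.0) + 0.6(79.6) = 109.1 + 116.0 + 47.8 = 272.9
The controlling combination is 3, giving 272.9 kN.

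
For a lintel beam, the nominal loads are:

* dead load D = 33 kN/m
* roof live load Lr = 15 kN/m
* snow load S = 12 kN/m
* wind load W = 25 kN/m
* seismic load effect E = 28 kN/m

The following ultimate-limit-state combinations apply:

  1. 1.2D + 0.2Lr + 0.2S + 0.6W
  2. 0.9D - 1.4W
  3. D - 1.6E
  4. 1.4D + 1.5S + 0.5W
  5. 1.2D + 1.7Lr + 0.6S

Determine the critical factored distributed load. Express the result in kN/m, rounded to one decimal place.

76.7 kN/m

1. 1.2(33) + 0.2(15) + 0.2(12) + 0.6(25) = 60.0
2. 0.9(33) - 1.4(25) = -5.3
3. 1.0(33) - 1.6(28) = -11.8
4. 1.4(33) + 1.5(12) + 0.5(25) = 76.7
5. 1.2(33) + 1.7(15) + 0.6(12) = 72.3
Combination 4 governs: w_u = 76.7 kN/m.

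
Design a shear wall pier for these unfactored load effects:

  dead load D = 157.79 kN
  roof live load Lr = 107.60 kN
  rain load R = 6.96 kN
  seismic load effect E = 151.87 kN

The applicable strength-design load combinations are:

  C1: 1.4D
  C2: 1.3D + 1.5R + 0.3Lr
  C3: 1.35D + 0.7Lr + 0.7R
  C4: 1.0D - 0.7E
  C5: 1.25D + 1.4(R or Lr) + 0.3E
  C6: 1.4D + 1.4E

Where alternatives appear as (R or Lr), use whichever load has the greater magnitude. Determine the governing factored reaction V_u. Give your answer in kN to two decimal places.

433.52 kN

(R or Lr) → Lr = 107.60 kN.
C1: 1.4(157.79) = 220.91
C2: 1.3(157.79) + 1.5(6.96) + 0.3(107.60) = 205.13 + 10.44 + 32.28 = 247.85
C3: 1.35(157.79) + 0.7(107.60) + 0.7(6.96) = 213.02 + 75.32 + 4.87 = 293.21
C4: 1.0(157.79) - 0.7(151.87) = 157.79 - 106.31 = 51.48
C5: 1.25(157.79) + 1.4(107.60) + 0.3(151.87) = 197.24 + 150.64 + 45.56 = 393.44
C6: 1.4(157.79) + 1.4(151.87) = 433.52
Combination 6 governs: V_u = 433.52 kN.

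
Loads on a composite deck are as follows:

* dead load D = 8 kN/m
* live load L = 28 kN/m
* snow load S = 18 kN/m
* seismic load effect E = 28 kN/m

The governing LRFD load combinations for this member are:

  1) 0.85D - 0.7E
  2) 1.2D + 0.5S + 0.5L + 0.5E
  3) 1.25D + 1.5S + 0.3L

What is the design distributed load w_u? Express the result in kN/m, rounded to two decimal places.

1) 0.85(8) - 0.7(28) = -12.80
2) 1.2(8) + 0.5(18) + 0.5(28) + 0.5(28) = 46.60
3) 1.25(8) + 1.5(18) + 0.3(28) = 45.40
Maximum is from combination 2.

46.60 kN/m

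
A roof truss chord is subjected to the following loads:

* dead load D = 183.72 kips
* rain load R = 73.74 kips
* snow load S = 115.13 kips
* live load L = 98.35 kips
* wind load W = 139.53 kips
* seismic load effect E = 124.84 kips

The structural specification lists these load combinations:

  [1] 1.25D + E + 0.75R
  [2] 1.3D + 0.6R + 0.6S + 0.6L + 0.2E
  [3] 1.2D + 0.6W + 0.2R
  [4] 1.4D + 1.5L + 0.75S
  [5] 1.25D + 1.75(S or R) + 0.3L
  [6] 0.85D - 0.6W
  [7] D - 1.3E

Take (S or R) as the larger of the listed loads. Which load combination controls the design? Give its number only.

(S or R) → S = 115.13 kips.
[1] 1.25(183.72) + 1.0(124.84) + 0.75(73.74) = 409.80
[2] 1.3(183.72) + 0.6(73.74) + 0.6(115.13) + 0.6(98.35) + 0.2(124.84) = 436.14
[3] 1.2(183.72) + 0.6(139.53) + 0.2(73.74) = 318.93
[4] 1.4(183.72) + 1.5(98.35) + 0.75(115.13) = 491.08
[5] 1.25(183.72) + 1.75(115.13) + 0.3(98.35) = 460.63
[6] 0.85(183.72) - 0.6(139.53) = 72.44
[7] 1.0(183.72) - 1.3(124.84) = 21.43
The largest value is 491.08 kips from combination 4.

Combination 4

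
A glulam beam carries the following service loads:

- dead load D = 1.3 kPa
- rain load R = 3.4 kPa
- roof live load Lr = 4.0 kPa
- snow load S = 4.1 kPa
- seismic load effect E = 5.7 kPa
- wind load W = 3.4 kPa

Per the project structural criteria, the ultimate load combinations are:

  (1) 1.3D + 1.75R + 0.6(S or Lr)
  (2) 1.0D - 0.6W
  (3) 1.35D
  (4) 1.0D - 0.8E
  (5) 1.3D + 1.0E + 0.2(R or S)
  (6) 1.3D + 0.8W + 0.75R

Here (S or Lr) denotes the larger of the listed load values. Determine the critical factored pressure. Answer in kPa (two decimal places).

10.10 kPa

(S or Lr) → S = 4.1 kPa; (R or S) → S = 4.1 kPa.
(1) 1.3(1.3) + 1.75(3.4) + 0.6(4.1) = 1.69 + 5.95 + 2.46 = 10.10
(2) 1.0(1.3) - 0.6(3.4) = 1.30 - 2.04 = -0.74
(3) 1.35(1.3) = 1.76
(4) 1.0(1.3) - 0.8(5.7) = 1.30 - 4.56 = -3.26
(5) 1.3(1.3) + 1.0(5.7) + 0.2(4.1) = 1.69 + 5.70 + 0.82 = 8.21
(6) 1.3(1.3) + 0.8(3.4) + 0.75(3.4) = 1.69 + 2.72 + 2.55 = 6.96
The controlling combination is 1, giving 10.10 kPa.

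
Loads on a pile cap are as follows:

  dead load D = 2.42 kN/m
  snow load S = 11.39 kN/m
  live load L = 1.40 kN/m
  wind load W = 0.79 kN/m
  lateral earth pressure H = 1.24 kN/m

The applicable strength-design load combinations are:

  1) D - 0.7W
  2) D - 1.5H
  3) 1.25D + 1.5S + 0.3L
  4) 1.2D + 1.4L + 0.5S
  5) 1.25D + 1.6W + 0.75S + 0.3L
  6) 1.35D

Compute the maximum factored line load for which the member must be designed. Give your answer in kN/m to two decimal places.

20.53 kN/m

1) 1.0(2.42) - 0.7(0.79) = 2.42 - 0.55 = 1.87
2) 1.0(2.42) - 1.5(1.24) = 2.42 - 1.86 = 0.56
3) 1.25(2.42) + 1.5(11.39) + 0.3(1.40) = 20.53
4) 1.2(2.42) + 1.4(1.40) + 0.5(11.39) = 2.90 + 1.96 + 5.70 = 10.56
5) 1.25(2.42) + 1.6(0.79) + 0.75(11.39) + 0.3(1.40) = 3.03 + 1.26 + 8.54 + 0.42 = 13.25
6) 1.35(2.42) = 3.27
Maximum is from combination 3.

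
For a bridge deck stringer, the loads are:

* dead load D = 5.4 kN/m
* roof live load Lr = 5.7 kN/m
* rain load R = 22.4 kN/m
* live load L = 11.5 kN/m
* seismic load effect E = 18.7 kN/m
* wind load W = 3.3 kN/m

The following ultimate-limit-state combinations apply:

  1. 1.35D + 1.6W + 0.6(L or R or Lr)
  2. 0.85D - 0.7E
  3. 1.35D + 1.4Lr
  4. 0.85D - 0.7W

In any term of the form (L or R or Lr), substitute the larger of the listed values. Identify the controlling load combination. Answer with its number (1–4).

Combination 1

(L or R or Lr) → R = 22.4 kN/m.
1. 1.35(5.4) + 1.6(3.3) + 0.6(22.4) = 7.3 + 5.3 + 13.4 = 26.0
2. 0.85(5.4) - 0.7(18.7) = 4.6 - 13.1 = -8.5
3. 1.35(5.4) + 1.4(5.7) = 7.3 + 8.0 = 15.3
4. 0.85(5.4) - 0.7(3.3) = 4.6 - 2.3 = 2.3
The largest value is 26.0 kN/m from combination 1.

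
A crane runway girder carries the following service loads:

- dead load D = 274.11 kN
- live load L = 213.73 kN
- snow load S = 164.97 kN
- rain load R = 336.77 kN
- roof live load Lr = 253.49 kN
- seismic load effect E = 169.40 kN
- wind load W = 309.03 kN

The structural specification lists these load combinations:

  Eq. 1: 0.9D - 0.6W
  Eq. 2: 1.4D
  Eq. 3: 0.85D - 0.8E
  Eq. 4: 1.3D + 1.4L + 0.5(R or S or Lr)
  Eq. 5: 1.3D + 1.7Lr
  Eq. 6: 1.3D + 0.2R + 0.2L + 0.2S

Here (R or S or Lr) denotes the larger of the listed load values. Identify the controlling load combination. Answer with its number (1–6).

(R or S or Lr) → R = 336.77 kN.
Eq. 1: 0.9(274.11) - 0.6(309.03) = 246.70 - 185.42 = 61.28
Eq. 2: 1.4(274.11) = 383.75
Eq. 3: 0.85(274.11) - 0.8(169.40) = 232.99 - 135.52 = 97.47
Eq. 4: 1.3(274.11) + 1.4(213.73) + 0.5(336.77) = 356.34 + 299.22 + 168.39 = 823.95
Eq. 5: 1.3(274.11) + 1.7(253.49) = 787.28
Eq. 6: 1.3(274.11) + 0.2(336.77) + 0.2(213.73) + 0.2(164.97) = 499.44
The largest value is 823.95 kN from combination 4.

Combination 4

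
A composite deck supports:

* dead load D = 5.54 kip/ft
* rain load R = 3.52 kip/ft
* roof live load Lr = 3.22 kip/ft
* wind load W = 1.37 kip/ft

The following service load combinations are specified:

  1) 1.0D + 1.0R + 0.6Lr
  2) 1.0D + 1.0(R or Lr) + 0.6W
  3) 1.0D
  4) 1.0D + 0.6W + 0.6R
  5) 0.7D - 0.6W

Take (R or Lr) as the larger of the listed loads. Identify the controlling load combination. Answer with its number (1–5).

Combination 1

(R or Lr) → R = 3.52 kip/ft.
1) 1.0(5.54) + 1.0(3.52) + 0.6(3.22) = 5.54 + 3.52 + 1.93 = 10.99
2) 1.0(5.54) + 1.0(3.52) + 0.6(1.37) = 5.54 + 3.52 + 0.82 = 9.88
3) 1.0(5.54) = 5.54
4) 1.0(5.54) + 0.6(1.37) + 0.6(3.52) = 5.54 + 0.82 + 2.11 = 8.47
5) 0.7(5.54) - 0.6(1.37) = 3.88 - 0.82 = 3.06
The largest value is 10.99 kip/ft from combination 1.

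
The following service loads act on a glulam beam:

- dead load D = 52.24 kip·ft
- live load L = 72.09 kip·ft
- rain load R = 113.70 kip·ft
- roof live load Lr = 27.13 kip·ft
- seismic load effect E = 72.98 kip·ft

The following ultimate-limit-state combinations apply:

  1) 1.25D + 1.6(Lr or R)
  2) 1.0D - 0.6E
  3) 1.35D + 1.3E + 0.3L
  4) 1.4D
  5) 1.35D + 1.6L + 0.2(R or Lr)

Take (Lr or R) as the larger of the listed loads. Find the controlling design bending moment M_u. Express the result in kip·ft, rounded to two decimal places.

(Lr or R) → R = 113.70 kip·ft; (R or Lr) → R = 113.70 kip·ft.
1) 1.25(52.24) + 1.6(113.70) = 65.30 + 181.92 = 247.22
2) 1.0(52.24) - 0.6(72.98) = 52.24 - 43.79 = 8.45
3) 1.35(52.24) + 1.3(72.98) + 0.3(72.09) = 187.03
4) 1.4(52.24) = 73.14
5) 1.35(52.24) + 1.6(72.09) + 0.2(113.70) = 208.61
Maximum is from combination 1.

247.22 kip·ft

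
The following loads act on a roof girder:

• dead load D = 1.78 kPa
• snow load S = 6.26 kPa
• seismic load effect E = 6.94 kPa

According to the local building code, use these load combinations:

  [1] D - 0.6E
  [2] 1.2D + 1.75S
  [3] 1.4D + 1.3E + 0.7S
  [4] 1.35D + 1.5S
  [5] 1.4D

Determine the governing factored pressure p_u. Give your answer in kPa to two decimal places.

[1] 1.0(1.78) - 0.6(6.94) = 1.78 - 4.16 = -2.38
[2] 1.2(1.78) + 1.75(6.26) = 13.09
[3] 1.4(1.78) + 1.3(6.94) + 0.7(6.26) = 15.90
[4] 1.35(1.78) + 1.5(6.26) = 2.40 + 9.39 = 11.79
[5] 1.4(1.78) = 2.49
Maximum is from combination 3.

15.90 kPa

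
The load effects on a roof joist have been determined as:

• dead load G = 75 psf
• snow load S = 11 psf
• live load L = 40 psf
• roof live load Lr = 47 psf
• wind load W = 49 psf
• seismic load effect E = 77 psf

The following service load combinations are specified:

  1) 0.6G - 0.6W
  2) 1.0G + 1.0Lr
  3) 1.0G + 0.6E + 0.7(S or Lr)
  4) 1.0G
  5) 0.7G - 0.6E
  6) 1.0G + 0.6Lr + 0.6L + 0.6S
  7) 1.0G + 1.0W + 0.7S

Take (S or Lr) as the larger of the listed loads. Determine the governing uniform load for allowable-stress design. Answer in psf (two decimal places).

154.10 psf

(S or Lr) → Lr = 47 psf.
1) 0.6(75) - 0.6(49) = 45.00 - 29.40 = 15.60
2) 1.0(75) + 1.0(47) = 75.00 + 47.00 = 122.00
3) 1.0(75) + 0.6(77) + 0.7(47) = 75.00 + 46.20 + 32.90 = 154.10
4) 1.0(75) = 75.00
5) 0.7(75) - 0.6(77) = 52.50 - 46.20 = 6.30
6) 1.0(75) + 0.6(47) + 0.6(40) + 0.6(11) = 75.00 + 28.20 + 24.00 + 6.60 = 133.80
7) 1.0(75) + 1.0(49) + 0.7(11) = 75.00 + 49.00 + 7.70 = 131.70
Combination 3 governs: q = 154.10 psf.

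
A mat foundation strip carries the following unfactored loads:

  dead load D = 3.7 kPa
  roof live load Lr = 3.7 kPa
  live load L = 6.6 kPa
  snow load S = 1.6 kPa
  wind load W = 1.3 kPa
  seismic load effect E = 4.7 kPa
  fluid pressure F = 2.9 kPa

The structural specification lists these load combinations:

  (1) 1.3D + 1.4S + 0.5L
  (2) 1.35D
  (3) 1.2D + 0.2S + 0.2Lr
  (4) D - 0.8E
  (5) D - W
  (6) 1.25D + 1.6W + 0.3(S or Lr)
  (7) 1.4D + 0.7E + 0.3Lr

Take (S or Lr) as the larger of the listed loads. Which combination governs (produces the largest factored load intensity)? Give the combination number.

Combination 1

(S or Lr) → Lr = 3.7 kPa.
(1) 1.3(3.7) + 1.4(1.6) + 0.5(6.6) = 4.81 + 2.24 + 3.30 = 10.35
(2) 1.35(3.7) = 5.00
(3) 1.2(3.7) + 0.2(1.6) + 0.2(3.7) = 4.44 + 0.32 + 0.74 = 5.50
(4) 1.0(3.7) - 0.8(4.7) = 3.70 - 3.76 = -0.06
(5) 1.0(3.7) - 1.0(1.3) = 3.70 - 1.30 = 2.40
(6) 1.25(3.7) + 1.6(1.3) + 0.3(3.7) = 4.63 + 2.08 + 1.11 = 7.82
(7) 1.4(3.7) + 0.7(4.7) + 0.3(3.7) = 5.18 + 3.29 + 1.11 = 9.58
The largest value is 10.35 kPa from combination 1.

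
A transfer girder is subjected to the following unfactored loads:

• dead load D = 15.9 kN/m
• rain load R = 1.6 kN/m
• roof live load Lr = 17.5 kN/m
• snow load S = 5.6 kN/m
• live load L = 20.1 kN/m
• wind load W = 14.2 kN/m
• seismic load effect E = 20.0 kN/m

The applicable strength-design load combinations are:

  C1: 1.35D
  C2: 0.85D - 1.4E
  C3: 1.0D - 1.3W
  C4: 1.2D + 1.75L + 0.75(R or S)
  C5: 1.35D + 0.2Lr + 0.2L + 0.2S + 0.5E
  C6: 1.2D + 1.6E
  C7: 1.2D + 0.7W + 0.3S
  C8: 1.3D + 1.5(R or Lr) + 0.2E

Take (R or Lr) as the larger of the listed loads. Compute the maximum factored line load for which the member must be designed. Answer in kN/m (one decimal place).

(R or S) → S = 5.6 kN/m; (R or Lr) → Lr = 17.5 kN/m.
C1: 1.35(15.9) = 21.5
C2: 0.85(15.9) - 1.4(20.0) = 13.5 - 28.0 = -14.5
C3: 1.0(15.9) - 1.3(14.2) = 15.9 - 18.5 = -2.6
C4: 1.2(15.9) + 1.75(20.1) + 0.75(5.6) = 19.1 + 35.2 + 4.2 = 58.5
C5: 1.35(15.9) + 0.2(17.5) + 0.2(20.1) + 0.2(5.6) + 0.5(20.0) = 21.5 + 3.5 + 4.0 + 1.1 + 10.0 = 40.1
C6: 1.2(15.9) + 1.6(20.0) = 19.1 + 32.0 = 51.1
C7: 1.2(15.9) + 0.7(14.2) + 0.3(5.6) = 19.1 + 9.9 + 1.7 = 30.7
C8: 1.3(15.9) + 1.5(17.5) + 0.2(20.0) = 50.9
Maximum is from combination 4.

58.5 kN/m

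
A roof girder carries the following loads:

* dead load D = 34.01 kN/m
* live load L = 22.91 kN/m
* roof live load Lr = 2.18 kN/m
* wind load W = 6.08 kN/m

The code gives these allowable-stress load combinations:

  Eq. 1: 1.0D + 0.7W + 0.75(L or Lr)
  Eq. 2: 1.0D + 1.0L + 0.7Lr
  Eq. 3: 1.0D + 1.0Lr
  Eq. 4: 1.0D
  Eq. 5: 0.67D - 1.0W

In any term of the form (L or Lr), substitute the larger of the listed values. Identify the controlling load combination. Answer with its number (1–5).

Combination 2

(L or Lr) → L = 22.91 kN/m.
Eq. 1: 1.0(34.01) + 0.7(6.08) + 0.75(22.91) = 34.01 + 4.26 + 17.18 = 55.45
Eq. 2: 1.0(34.01) + 1.0(22.91) + 0.7(2.18) = 34.01 + 22.91 + 1.53 = 58.45
Eq. 3: 1.0(34.01) + 1.0(2.18) = 34.01 + 2.18 = 36.19
Eq. 4: 1.0(34.01) = 34.01
Eq. 5: 0.67(34.01) - 1.0(6.08) = 22.79 - 6.08 = 16.71
The largest value is 58.45 kN/m from combination 2.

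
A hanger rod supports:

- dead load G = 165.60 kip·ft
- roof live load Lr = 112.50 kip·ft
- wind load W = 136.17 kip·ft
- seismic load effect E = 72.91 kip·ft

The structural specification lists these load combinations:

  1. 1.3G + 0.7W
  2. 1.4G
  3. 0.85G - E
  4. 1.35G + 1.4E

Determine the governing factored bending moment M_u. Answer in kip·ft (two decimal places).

325.63 kip·ft

1. 1.3(165.60) + 0.7(136.17) = 215.28 + 95.32 = 310.60
2. 1.4(165.60) = 231.84
3. 0.85(165.60) - 1.0(72.91) = 140.76 - 72.91 = 67.85
4. 1.35(165.60) + 1.4(72.91) = 223.56 + 102.07 = 325.63
Combination 4 governs: M_u = 325.63 kip·ft.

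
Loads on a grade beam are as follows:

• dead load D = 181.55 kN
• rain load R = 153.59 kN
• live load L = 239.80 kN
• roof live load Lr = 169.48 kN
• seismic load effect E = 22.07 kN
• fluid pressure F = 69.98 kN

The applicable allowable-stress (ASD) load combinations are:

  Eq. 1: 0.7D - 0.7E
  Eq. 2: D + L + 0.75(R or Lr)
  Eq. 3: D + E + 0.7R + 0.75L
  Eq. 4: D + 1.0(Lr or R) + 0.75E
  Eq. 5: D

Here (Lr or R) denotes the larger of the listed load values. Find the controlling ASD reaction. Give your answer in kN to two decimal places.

(R or Lr) → Lr = 169.48 kN; (Lr or R) → Lr = 169.48 kN.
Eq. 1: 0.7(181.55) - 0.7(22.07) = 111.64
Eq. 2: 1.0(181.55) + 1.0(239.80) + 0.75(169.48) = 548.46
Eq. 3: 1.0(181.55) + 1.0(22.07) + 0.7(153.59) + 0.75(239.80) = 490.98
Eq. 4: 1.0(181.55) + 1.0(169.48) + 0.75(22.07) = 367.58
Eq. 5: 1.0(181.55) = 181.55
Maximum is from combination 2.

548.46 kN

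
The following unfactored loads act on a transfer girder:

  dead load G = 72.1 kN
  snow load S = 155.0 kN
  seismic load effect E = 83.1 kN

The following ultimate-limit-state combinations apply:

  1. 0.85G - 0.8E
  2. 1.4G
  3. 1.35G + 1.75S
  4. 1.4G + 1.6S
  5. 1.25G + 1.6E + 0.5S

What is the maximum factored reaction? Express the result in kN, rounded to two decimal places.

368.59 kN

1. 0.85(72.1) - 0.8(83.1) = -5.20
2. 1.4(72.1) = 100.94
3. 1.35(72.1) + 1.75(155.0) = 97.34 + 271.25 = 368.59
4. 1.4(72.1) + 1.6(155.0) = 100.94 + 248.00 = 348.94
5. 1.25(72.1) + 1.6(83.1) + 0.5(155.0) = 90.13 + 132.96 + 77.50 = 300.59
Maximum is from combination 3.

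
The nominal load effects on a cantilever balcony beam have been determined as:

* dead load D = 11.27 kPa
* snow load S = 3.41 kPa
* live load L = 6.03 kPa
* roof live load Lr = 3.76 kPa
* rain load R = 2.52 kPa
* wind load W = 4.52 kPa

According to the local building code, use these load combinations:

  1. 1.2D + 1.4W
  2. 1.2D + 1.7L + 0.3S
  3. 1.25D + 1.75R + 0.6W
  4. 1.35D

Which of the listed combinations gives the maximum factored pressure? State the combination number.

Combination 2

1. 1.2(11.27) + 1.4(4.52) = 13.52 + 6.33 = 19.85
2. 1.2(11.27) + 1.7(6.03) + 0.3(3.41) = 24.80
3. 1.25(11.27) + 1.75(2.52) + 0.6(4.52) = 14.09 + 4.41 + 2.71 = 21.21
4. 1.35(11.27) = 15.21
The largest value is 24.80 kPa from combination 2.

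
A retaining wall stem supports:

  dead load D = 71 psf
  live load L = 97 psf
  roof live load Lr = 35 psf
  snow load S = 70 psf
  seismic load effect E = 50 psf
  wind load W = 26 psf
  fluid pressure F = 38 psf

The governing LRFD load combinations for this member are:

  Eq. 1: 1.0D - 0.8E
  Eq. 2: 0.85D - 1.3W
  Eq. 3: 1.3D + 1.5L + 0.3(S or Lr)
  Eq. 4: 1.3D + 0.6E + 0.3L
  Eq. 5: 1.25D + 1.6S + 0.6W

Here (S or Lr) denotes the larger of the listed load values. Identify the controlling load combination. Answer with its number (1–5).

Combination 3

(S or Lr) → S = 70 psf.
Eq. 1: 1.0(71) - 0.8(50) = 71.0 - 40.0 = 31.0
Eq. 2: 0.85(71) - 1.3(26) = 60.4 - 33.8 = 26.6
Eq. 3: 1.3(71) + 1.5(97) + 0.3(70) = 92.3 + 145.5 + 21.0 = 258.8
Eq. 4: 1.3(71) + 0.6(50) + 0.3(97) = 92.3 + 30.0 + 29.1 = 151.4
Eq. 5: 1.25(71) + 1.6(70) + 0.6(26) = 88.8 + 112.0 + 15.6 = 216.4
The largest value is 258.8 psf from combination 3.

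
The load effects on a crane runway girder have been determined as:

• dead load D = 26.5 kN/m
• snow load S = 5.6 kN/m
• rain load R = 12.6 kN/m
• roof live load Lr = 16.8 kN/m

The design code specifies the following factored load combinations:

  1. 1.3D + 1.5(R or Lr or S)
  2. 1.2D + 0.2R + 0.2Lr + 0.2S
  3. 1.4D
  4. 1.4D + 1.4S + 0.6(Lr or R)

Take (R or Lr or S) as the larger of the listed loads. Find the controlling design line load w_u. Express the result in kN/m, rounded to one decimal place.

(R or Lr or S) → Lr = 16.8 kN/m; (Lr or R) → Lr = 16.8 kN/m.
1. 1.3(26.5) + 1.5(16.8) = 34.5 + 25.2 = 59.7
2. 1.2(26.5) + 0.2(12.6) + 0.2(16.8) + 0.2(5.6) = 31.8 + 2.5 + 3.4 + 1.1 = 38.8
3. 1.4(26.5) = 37.1
4. 1.4(26.5) + 1.4(5.6) + 0.6(16.8) = 37.1 + 7.8 + 10.1 = 55.0
The controlling combination is 1, giving 59.7 kN/m.

59.7 kN/m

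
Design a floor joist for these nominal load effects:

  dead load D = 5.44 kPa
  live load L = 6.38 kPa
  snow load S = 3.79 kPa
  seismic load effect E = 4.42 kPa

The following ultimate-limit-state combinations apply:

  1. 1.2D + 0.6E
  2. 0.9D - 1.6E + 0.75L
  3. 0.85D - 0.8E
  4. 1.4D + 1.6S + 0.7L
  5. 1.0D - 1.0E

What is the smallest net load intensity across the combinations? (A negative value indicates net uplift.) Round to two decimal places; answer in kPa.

1. 1.2(5.44) + 0.6(4.42) = 9.18
2. 0.9(5.44) - 1.6(4.42) + 0.75(6.38) = 2.61
3. 0.85(5.44) - 0.8(4.42) = 1.09
4. 1.4(5.44) + 1.6(3.79) + 0.7(6.38) = 18.15
5. 1.0(5.44) - 1.0(4.42) = 1.02
Combination 5 gives the minimum: 1.02 kPa.

1.02 kPa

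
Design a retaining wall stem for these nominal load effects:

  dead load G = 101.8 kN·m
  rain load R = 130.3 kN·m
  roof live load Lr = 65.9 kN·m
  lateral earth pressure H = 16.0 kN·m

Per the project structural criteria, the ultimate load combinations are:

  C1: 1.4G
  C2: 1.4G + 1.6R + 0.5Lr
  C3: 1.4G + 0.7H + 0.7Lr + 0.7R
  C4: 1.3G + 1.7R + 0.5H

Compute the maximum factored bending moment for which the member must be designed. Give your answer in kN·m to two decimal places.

C1: 1.4(101.8) = 142.52
C2: 1.4(101.8) + 1.6(130.3) + 0.5(65.9) = 142.52 + 208.48 + 32.95 = 383.95
C3: 1.4(101.8) + 0.7(16.0) + 0.7(65.9) + 0.7(130.3) = 142.52 + 11.20 + 46.13 + 91.21 = 291.06
C4: 1.3(101.8) + 1.7(130.3) + 0.5(16.0) = 132.34 + 221.51 + 8.00 = 361.85
Maximum is from combination 2.

383.95 kN·m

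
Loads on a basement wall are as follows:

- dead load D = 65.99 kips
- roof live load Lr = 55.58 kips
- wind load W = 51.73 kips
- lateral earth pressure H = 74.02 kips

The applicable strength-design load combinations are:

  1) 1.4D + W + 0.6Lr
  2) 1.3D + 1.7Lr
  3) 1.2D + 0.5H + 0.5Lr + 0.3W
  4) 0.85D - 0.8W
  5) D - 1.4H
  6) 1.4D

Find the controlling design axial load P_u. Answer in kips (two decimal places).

180.27 kips

1) 1.4(65.99) + 1.0(51.73) + 0.6(55.58) = 177.46
2) 1.3(65.99) + 1.7(55.58) = 180.27
3) 1.2(65.99) + 0.5(74.02) + 0.5(55.58) + 0.3(51.73) = 79.19 + 37.01 + 27.79 + 15.52 = 159.51
4) 0.85(65.99) - 0.8(51.73) = 56.09 - 41.38 = 14.71
5) 1.0(65.99) - 1.4(74.02) = 65.99 - 103.63 = -37.64
6) 1.4(65.99) = 92.39
Maximum is from combination 2.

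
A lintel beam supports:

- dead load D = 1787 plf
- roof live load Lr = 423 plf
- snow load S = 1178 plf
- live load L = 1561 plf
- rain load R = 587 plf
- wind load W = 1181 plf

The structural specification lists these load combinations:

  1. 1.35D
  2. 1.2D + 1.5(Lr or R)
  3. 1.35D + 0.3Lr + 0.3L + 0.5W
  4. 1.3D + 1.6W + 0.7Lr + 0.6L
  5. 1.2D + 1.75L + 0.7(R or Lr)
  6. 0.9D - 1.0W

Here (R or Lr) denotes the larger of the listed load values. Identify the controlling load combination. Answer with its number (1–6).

(Lr or R) → R = 587 plf; (R or Lr) → R = 587 plf.
1. 1.35(1787) = 2412.5
2. 1.2(1787) + 1.5(587) = 2144.4 + 880.5 = 3024.9
3. 1.35(1787) + 0.3(423) + 0.3(1561) + 0.5(1181) = 2412.5 + 126.9 + 468.3 + 590.5 = 3598.2
4. 1.3(1787) + 1.6(1181) + 0.7(423) + 0.6(1561) = 2323.1 + 1889.6 + 296.1 + 936.6 = 5445.4
5. 1.2(1787) + 1.75(1561) + 0.7(587) = 2144.4 + 2731.8 + 410.9 = 5287.1
6. 0.9(1787) - 1.0(1181) = 1608.3 - 1181.0 = 427.3
The largest value is 5445.4 plf from combination 4.

Combination 4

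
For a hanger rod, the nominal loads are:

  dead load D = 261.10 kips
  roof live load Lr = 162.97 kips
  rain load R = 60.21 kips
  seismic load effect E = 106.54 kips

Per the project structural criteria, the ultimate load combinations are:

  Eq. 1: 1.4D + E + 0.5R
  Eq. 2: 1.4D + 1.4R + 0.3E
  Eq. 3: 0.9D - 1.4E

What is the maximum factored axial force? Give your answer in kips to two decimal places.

502.19 kips

Eq. 1: 1.4(261.10) + 1.0(106.54) + 0.5(60.21) = 365.54 + 106.54 + 30.11 = 502.19
Eq. 2: 1.4(261.10) + 1.4(60.21) + 0.3(106.54) = 481.80
Eq. 3: 0.9(261.10) - 1.4(106.54) = 234.99 - 149.16 = 85.83
The controlling combination is 1, giving 502.19 kips.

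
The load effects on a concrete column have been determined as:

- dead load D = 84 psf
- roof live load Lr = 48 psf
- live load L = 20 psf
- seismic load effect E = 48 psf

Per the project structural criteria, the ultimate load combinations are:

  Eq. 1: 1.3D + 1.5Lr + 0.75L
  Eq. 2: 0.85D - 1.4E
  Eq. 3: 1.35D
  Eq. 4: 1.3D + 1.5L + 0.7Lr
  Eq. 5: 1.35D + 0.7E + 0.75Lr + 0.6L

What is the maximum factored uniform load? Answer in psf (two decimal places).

196.20 psf

Eq. 1: 1.3(84) + 1.5(48) + 0.75(20) = 109.20 + 72.00 + 15.00 = 196.20
Eq. 2: 0.85(84) - 1.4(48) = 71.40 - 67.20 = 4.20
Eq. 3: 1.35(84) = 113.40
Eq. 4: 1.3(84) + 1.5(20) + 0.7(48) = 109.20 + 30.00 + 33.60 = 172.80
Eq. 5: 1.35(84) + 0.7(48) + 0.75(48) + 0.6(20) = 113.40 + 33.60 + 36.00 + 12.00 = 195.00
Maximum is from combination 1.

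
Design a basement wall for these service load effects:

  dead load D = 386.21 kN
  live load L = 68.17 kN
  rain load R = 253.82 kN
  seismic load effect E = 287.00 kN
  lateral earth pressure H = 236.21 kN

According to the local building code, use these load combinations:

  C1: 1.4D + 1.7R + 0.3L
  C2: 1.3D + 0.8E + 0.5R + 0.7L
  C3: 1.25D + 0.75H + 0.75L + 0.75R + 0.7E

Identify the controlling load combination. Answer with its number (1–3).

C1: 1.4(386.21) + 1.7(253.82) + 0.3(68.17) = 992.64
C2: 1.3(386.21) + 0.8(287.00) + 0.5(253.82) + 0.7(68.17) = 502.07 + 229.60 + 126.91 + 47.72 = 906.30
C3: 1.25(386.21) + 0.75(236.21) + 0.75(68.17) + 0.75(253.82) + 0.7(287.00) = 1102.31
The largest value is 1102.31 kN from combination 3.

Combination 3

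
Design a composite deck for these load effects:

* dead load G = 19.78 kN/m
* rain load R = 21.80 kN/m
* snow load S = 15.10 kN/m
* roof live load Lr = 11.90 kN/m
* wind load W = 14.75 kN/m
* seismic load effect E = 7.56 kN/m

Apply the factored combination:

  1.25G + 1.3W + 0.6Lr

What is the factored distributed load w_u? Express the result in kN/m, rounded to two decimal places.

1.25(19.78) + 1.3(14.75) + 0.6(11.90) = 51.04
w_u = 51.04 kN/m.

51.04 kN/m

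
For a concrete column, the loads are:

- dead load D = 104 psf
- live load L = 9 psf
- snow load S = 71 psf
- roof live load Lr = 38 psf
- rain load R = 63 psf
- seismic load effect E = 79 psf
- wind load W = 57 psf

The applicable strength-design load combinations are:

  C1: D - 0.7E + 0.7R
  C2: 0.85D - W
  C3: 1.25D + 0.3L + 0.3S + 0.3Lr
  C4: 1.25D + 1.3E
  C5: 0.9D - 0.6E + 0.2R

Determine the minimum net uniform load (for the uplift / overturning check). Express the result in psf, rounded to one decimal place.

C1: 1.0(104) - 0.7(79) + 0.7(63) = 104.0 - 55.3 + 44.1 = 92.8
C2: 0.85(104) - 1.0(57) = 88.4 - 57.0 = 31.4
C3: 1.25(104) + 0.3(9) + 0.3(71) + 0.3(38) = 130.0 + 2.7 + 21.3 + 11.4 = 165.4
C4: 1.25(104) + 1.3(79) = 130.0 + 102.7 = 232.7
C5: 0.9(104) - 0.6(79) + 0.2(63) = 93.6 - 47.4 + 12.6 = 58.8
Combination 2 gives the minimum: 31.4 psf.

31.4 psf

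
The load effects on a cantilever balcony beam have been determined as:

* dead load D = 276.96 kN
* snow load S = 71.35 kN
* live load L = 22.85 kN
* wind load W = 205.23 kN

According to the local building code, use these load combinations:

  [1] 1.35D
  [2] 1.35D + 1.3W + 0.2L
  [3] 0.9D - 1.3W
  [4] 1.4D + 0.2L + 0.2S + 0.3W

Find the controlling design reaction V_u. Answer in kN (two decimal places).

645.27 kN

[1] 1.35(276.96) = 373.90
[2] 1.35(276.96) + 1.3(205.23) + 0.2(22.85) = 645.27
[3] 0.9(276.96) - 1.3(205.23) = -17.54
[4] 1.4(276.96) + 0.2(22.85) + 0.2(71.35) + 0.3(205.23) = 468.15
Combination 2 governs: V_u = 645.27 kN.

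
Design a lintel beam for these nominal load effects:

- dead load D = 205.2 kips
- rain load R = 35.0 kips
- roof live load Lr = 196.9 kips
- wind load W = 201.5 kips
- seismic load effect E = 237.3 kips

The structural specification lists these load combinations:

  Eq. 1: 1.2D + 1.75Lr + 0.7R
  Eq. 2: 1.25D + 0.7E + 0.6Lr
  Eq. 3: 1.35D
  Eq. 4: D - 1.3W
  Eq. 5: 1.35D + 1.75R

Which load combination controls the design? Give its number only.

Combination 1

Eq. 1: 1.2(205.2) + 1.75(196.9) + 0.7(35.0) = 246.2 + 344.6 + 24.5 = 615.3
Eq. 2: 1.25(205.2) + 0.7(237.3) + 0.6(196.9) = 540.8
Eq. 3: 1.35(205.2) = 277.0
Eq. 4: 1.0(205.2) - 1.3(201.5) = 205.2 - 262.0 = -56.8
Eq. 5: 1.35(205.2) + 1.75(35.0) = 277.0 + 61.3 = 338.3
The largest value is 615.3 kips from combination 1.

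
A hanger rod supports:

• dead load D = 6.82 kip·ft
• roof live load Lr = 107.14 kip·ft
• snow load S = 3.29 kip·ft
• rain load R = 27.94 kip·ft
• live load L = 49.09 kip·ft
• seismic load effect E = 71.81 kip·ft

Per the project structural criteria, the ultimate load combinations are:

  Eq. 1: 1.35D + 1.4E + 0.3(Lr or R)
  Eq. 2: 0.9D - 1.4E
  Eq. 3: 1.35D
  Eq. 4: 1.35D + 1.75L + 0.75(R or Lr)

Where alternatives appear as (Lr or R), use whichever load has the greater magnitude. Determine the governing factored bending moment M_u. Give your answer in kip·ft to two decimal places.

(Lr or R) → Lr = 107.14 kip·ft; (R or Lr) → Lr = 107.14 kip·ft.
Eq. 1: 1.35(6.82) + 1.4(71.81) + 0.3(107.14) = 141.88
Eq. 2: 0.9(6.82) - 1.4(71.81) = -94.40
Eq. 3: 1.35(6.82) = 9.21
Eq. 4: 1.35(6.82) + 1.75(49.09) + 0.75(107.14) = 175.47
The controlling combination is 4, giving 175.47 kip·ft.

175.47 kip·ft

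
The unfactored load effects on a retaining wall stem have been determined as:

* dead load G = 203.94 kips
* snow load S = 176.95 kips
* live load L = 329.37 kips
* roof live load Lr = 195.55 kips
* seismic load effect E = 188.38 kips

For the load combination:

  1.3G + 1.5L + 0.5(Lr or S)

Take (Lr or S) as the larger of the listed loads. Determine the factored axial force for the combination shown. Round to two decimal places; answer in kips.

(Lr or S) → Lr = 195.55 kips.
1.3(203.94) + 1.5(329.37) + 0.5(195.55) = 856.95
P_u = 856.95 kips.

856.95 kips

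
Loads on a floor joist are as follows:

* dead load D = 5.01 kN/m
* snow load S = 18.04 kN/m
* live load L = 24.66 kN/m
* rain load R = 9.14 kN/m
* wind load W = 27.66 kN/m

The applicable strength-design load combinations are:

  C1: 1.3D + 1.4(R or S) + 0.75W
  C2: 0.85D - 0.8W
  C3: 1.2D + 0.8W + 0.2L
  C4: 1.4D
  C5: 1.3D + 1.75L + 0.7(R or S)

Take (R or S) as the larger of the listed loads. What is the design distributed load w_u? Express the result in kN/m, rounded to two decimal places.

62.30 kN/m

(R or S) → S = 18.04 kN/m.
C1: 1.3(5.01) + 1.4(18.04) + 0.75(27.66) = 52.51
C2: 0.85(5.01) - 0.8(27.66) = -17.87
C3: 1.2(5.01) + 0.8(27.66) + 0.2(24.66) = 33.07
C4: 1.4(5.01) = 7.01
C5: 1.3(5.01) + 1.75(24.66) + 0.7(18.04) = 62.30
Maximum is from combination 5.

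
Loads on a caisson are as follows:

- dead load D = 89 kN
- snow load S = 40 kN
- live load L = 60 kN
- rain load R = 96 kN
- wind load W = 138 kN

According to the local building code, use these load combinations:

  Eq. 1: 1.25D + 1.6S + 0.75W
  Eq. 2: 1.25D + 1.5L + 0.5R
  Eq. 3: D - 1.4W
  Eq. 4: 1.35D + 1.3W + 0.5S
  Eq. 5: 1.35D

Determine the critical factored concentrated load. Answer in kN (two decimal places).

Eq. 1: 1.25(89) + 1.6(40) + 0.75(138) = 111.25 + 64.00 + 103.50 = 278.75
Eq. 2: 1.25(89) + 1.5(60) + 0.5(96) = 111.25 + 90.00 + 48.00 = 249.25
Eq. 3: 1.0(89) - 1.4(138) = 89.00 - 193.20 = -104.20
Eq. 4: 1.35(89) + 1.3(138) + 0.5(40) = 120.15 + 179.40 + 20.00 = 319.55
Eq. 5: 1.35(89) = 120.15
Maximum is from combination 4.

319.55 kN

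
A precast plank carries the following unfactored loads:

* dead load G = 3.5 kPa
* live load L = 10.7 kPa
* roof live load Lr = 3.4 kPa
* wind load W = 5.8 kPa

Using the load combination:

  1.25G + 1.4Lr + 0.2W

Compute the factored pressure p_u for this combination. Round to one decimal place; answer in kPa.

10.3 kPa

1.25(3.5) + 1.4(3.4) + 0.2(5.8) = 10.3
p_u = 10.3 kPa.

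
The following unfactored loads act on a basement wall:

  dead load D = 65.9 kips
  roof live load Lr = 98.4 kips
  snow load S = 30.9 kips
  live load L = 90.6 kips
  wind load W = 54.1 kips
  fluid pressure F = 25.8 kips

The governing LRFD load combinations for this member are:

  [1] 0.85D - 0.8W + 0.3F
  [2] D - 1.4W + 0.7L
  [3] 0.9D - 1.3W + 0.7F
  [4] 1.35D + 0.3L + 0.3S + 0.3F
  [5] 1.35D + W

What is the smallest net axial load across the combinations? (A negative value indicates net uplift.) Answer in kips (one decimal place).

7.0 kips

[1] 0.85(65.9) - 0.8(54.1) + 0.3(25.8) = 20.5
[2] 1.0(65.9) - 1.4(54.1) + 0.7(90.6) = 65.9 - 75.7 + 63.4 = 53.6
[3] 0.9(65.9) - 1.3(54.1) + 0.7(25.8) = 7.0
[4] 1.35(65.9) + 0.3(90.6) + 0.3(30.9) + 0.3(25.8) = 89.0 + 27.2 + 9.3 + 7.7 = 133.2
[5] 1.35(65.9) + 1.0(54.1) = 89.0 + 54.1 = 143.1
Combination 3 gives the minimum: 7.0 kips.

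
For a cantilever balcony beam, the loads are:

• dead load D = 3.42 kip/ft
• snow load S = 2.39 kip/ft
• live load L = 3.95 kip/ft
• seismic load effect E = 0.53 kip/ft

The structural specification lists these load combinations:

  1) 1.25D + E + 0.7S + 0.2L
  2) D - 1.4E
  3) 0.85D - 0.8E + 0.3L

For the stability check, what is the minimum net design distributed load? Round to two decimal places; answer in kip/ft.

2.68 kip/ft

1) 1.25(3.42) + 1.0(0.53) + 0.7(2.39) + 0.2(3.95) = 7.27
2) 1.0(3.42) - 1.4(0.53) = 2.68
3) 0.85(3.42) - 0.8(0.53) + 0.3(3.95) = 3.67
Combination 2 gives the minimum: 2.68 kip/ft.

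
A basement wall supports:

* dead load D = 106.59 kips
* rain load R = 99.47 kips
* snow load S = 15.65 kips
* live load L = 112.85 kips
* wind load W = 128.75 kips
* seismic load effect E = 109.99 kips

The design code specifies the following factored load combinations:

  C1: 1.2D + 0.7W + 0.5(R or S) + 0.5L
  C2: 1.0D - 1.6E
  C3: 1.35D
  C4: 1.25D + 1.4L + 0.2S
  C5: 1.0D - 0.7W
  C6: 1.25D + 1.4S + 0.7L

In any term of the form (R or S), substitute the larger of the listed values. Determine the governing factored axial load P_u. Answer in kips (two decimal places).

(R or S) → R = 99.47 kips.
C1: 1.2(106.59) + 0.7(128.75) + 0.5(99.47) + 0.5(112.85) = 324.19
C2: 1.0(106.59) - 1.6(109.99) = -69.39
C3: 1.35(106.59) = 143.90
C4: 1.25(106.59) + 1.4(112.85) + 0.2(15.65) = 294.36
C5: 1.0(106.59) - 0.7(128.75) = 16.47
C6: 1.25(106.59) + 1.4(15.65) + 0.7(112.85) = 234.14
Maximum is from combination 1.

324.19 kips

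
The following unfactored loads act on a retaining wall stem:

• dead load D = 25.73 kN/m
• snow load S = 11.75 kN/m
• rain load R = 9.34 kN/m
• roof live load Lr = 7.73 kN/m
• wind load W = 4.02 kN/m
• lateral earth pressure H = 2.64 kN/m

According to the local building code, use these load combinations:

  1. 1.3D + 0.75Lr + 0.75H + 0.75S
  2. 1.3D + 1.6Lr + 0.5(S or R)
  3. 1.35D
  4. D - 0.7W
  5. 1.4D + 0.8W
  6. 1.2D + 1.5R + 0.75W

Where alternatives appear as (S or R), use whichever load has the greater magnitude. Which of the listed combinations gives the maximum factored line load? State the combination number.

Combination 2

(S or R) → S = 11.75 kN/m.
1. 1.3(25.73) + 0.75(7.73) + 0.75(2.64) + 0.75(11.75) = 50.04
2. 1.3(25.73) + 1.6(7.73) + 0.5(11.75) = 51.69
3. 1.35(25.73) = 34.74
4. 1.0(25.73) - 0.7(4.02) = 22.92
5. 1.4(25.73) + 0.8(4.02) = 39.24
6. 1.2(25.73) + 1.5(9.34) + 0.75(4.02) = 47.90
The largest value is 51.69 kN/m from combination 2.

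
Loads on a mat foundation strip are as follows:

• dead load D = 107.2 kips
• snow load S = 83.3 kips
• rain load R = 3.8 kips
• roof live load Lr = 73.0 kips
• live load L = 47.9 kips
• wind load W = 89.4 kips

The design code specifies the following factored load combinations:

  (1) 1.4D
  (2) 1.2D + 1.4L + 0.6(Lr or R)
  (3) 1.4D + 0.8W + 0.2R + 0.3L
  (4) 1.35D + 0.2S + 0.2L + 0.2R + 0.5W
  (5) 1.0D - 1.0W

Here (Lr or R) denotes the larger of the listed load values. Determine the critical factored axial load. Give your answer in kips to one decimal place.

239.5 kips

(Lr or R) → Lr = 73.0 kips.
(1) 1.4(107.2) = 150.1
(2) 1.2(107.2) + 1.4(47.9) + 0.6(73.0) = 239.5
(3) 1.4(107.2) + 0.8(89.4) + 0.2(3.8) + 0.3(47.9) = 236.7
(4) 1.35(107.2) + 0.2(83.3) + 0.2(47.9) + 0.2(3.8) + 0.5(89.4) = 216.4
(5) 1.0(107.2) - 1.0(89.4) = 17.8
Maximum is from combination 2.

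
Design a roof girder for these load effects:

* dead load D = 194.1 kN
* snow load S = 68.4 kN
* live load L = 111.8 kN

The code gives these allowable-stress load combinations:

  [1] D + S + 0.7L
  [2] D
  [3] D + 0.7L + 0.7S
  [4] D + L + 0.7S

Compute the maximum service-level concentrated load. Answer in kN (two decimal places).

353.78 kN

[1] 1.0(194.1) + 1.0(68.4) + 0.7(111.8) = 194.10 + 68.40 + 78.26 = 340.76
[2] 1.0(194.1) = 194.10
[3] 1.0(194.1) + 0.7(111.8) + 0.7(68.4) = 194.10 + 78.26 + 47.88 = 320.24
[4] 1.0(194.1) + 1.0(111.8) + 0.7(68.4) = 194.10 + 111.80 + 47.88 = 353.78
The controlling combination is 4, giving 353.78 kN.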